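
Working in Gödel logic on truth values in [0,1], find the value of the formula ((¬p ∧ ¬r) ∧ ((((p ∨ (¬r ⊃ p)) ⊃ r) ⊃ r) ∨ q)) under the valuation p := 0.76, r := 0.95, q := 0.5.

¬p: Gödel ¬ of 0.76 = 0 (operand ≠ 0)
¬r: Gödel ¬ of 0.95 = 0 (operand ≠ 0)
(¬p ∧ ¬r) = min(0, 0) = 0
¬r: Gödel ¬ of 0.95 = 0 (operand ≠ 0)
(¬r ⊃ p): 0 ≤ 0.76, so result = 1
(p ∨ (¬r ⊃ p)) = max(0.76, 1) = 1
((p ∨ (¬r ⊃ p)) ⊃ r): 1 > 0.95, so result = 0.95
(((p ∨ (¬r ⊃ p)) ⊃ r) ⊃ r): 0.95 ≤ 0.95, so result = 1
((((p ∨ (¬r ⊃ p)) ⊃ r) ⊃ r) ∨ q) = max(1, 0.5) = 1
((¬p ∧ ¬r) ∧ ((((p ∨ (¬r ⊃ p)) ⊃ r) ⊃ r) ∨ q)) = min(0, 1) = 0

0.00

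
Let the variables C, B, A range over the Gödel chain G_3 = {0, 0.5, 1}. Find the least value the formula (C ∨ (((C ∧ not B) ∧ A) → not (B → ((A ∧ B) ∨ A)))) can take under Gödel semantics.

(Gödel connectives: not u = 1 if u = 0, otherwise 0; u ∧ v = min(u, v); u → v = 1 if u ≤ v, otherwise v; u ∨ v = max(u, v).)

The minimum is attained at C = 0.5, B = 0, A = 0.5:
  not B: Gödel ¬ of 0 = 1 (operand is 0)
  (C ∧ not B) = min(0.5, 1) = 0.5
  ((C ∧ not B) ∧ A) = min(0.5, 0.5) = 0.5
  (A ∧ B) = min(0.5, 0) = 0
  ((A ∧ B) ∨ A) = max(0, 0.5) = 0.5
  (B → ((A ∧ B) ∨ A)): 0 ≤ 0.5, so result = 1
  not (B → ((A ∧ B) ∨ A)): Gödel ¬ of 1 = 0 (operand ≠ 0)
  (((C ∧ not B) ∧ A) → not (B → ((A ∧ B) ∨ A))): 0.5 > 0, so result = 0
  (C ∨ (((C ∧ not B) ∧ A) → not (B → ((A ∧ B) ∨ A)))) = max(0.5, 0) = 0.5
Checking all 27 assignments confirms none give a value below 0.50.

0.50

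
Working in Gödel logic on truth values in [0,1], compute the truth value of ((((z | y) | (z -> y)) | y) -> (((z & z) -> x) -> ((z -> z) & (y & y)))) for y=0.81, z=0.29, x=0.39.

(z | y) = max(0.29, 0.81) = 0.81
(z -> y): 0.29 ≤ 0.81, so result = 1
((z | y) | (z -> y)) = max(0.81, 1) = 1
(((z | y) | (z -> y)) | y) = max(1, 0.81) = 1
(z & z) = min(0.29, 0.29) = 0.29
((z & z) -> x): 0.29 ≤ 0.39, so result = 1
(z -> z): 0.29 ≤ 0.29, so result = 1
(y & y) = min(0.81, 0.81) = 0.81
((z -> z) & (y & y)) = min(1, 0.81) = 0.81
(((z & z) -> x) -> ((z -> z) & (y & y))): 1 > 0.81, so result = 0.81
((((z | y) | (z -> y)) | y) -> (((z & z) -> x) -> ((z -> z) & (y & y)))): 1 > 0.81, so result = 0.81

0.81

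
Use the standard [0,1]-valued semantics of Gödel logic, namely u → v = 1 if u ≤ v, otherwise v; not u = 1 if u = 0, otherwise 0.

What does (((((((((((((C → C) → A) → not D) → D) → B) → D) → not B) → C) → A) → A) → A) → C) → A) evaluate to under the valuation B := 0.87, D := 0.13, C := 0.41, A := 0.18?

(C → C): 0.41 ≤ 0.41, so result = 1
((C → C) → A): 1 > 0.18, so result = 0.18
not D: Gödel ¬ of 0.13 = 0 (operand ≠ 0)
(((C → C) → A) → not D): 0.18 > 0, so result = 0
((((C → C) → A) → not D) → D): 0 ≤ 0.13, so result = 1
(((((C → C) → A) → not D) → D) → B): 1 > 0.87, so result = 0.87
((((((C → C) → A) → not D) → D) → B) → D): 0.87 > 0.13, so result = 0.13
not B: Gödel ¬ of 0.87 = 0 (operand ≠ 0)
(((((((C → C) → A) → not D) → D) → B) → D) → not B): 0.13 > 0, so result = 0
((((((((C → C) → A) → not D) → D) → B) → D) → not B) → C): 0 ≤ 0.41, so result = 1
(((((((((C → C) → A) → not D) → D) → B) → D) → not B) → C) → A): 1 > 0.18, so result = 0.18
((((((((((C → C) → A) → not D) → D) → B) → D) → not B) → C) → A) → A): 0.18 ≤ 0.18, so result = 1
(((((((((((C → C) → A) → not D) → D) → B) → D) → not B) → C) → A) → A) → A): 1 > 0.18, so result = 0.18
((((((((((((C → C) → A) → not D) → D) → B) → D) → not B) → C) → A) → A) → A) → C): 0.18 ≤ 0.41, so result = 1
(((((((((((((C → C) → A) → not D) → D) → B) → D) → not B) → C) → A) → A) → A) → C) → A): 1 > 0.18, so result = 0.18

0.18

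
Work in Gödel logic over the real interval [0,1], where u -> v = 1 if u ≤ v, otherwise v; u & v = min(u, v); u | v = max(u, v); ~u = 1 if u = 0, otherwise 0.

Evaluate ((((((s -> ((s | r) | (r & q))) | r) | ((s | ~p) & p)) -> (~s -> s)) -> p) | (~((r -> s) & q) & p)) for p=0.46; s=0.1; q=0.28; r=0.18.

(s | r) = max(0.1, 0.18) = 0.18
(r & q) = min(0.18, 0.28) = 0.18
((s | r) | (r & q)) = max(0.18, 0.18) = 0.18
(s -> ((s | r) | (r & q))): 0.1 ≤ 0.18, so result = 1
((s -> ((s | r) | (r & q))) | r) = max(1, 0.18) = 1
~p: Gödel ¬ of 0.46 = 0 (operand ≠ 0)
(s | ~p) = max(0.1, 0) = 0.1
((s | ~p) & p) = min(0.1, 0.46) = 0.1
(((s -> ((s | r) | (r & q))) | r) | ((s | ~p) & p)) = max(1, 0.1) = 1
~s: Gödel ¬ of 0.1 = 0 (operand ≠ 0)
(~s -> s): 0 ≤ 0.1, so result = 1
((((s -> ((s | r) | (r & q))) | r) | ((s | ~p) & p)) -> (~s -> s)): 1 ≤ 1, so result = 1
(((((s -> ((s | r) | (r & q))) | r) | ((s | ~p) & p)) -> (~s -> s)) -> p): 1 > 0.46, so result = 0.46
(r -> s): 0.18 > 0.1, so result = 0.1
((r -> s) & q) = min(0.1, 0.28) = 0.1
~((r -> s) & q): Gödel ¬ of 0.1 = 0 (operand ≠ 0)
(~((r -> s) & q) & p) = min(0, 0.46) = 0
((((((s -> ((s | r) | (r & q))) | r) | ((s | ~p) & p)) -> (~s -> s)) -> p) | (~((r -> s) & q) & p)) = max(0.46, 0) = 0.46

0.46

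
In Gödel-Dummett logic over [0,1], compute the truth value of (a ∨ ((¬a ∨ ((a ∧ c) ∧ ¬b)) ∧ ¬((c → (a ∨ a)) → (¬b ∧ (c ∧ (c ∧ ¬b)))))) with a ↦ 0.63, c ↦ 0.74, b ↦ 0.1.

0.63

¬a: Gödel ¬ of 0.63 = 0 (operand ≠ 0)
(a ∧ c) = min(0.63, 0.74) = 0.63
¬b: Gödel ¬ of 0.1 = 0 (operand ≠ 0)
((a ∧ c) ∧ ¬b) = min(0.63, 0) = 0
(¬a ∨ ((a ∧ c) ∧ ¬b)) = max(0, 0) = 0
(a ∨ a) = max(0.63, 0.63) = 0.63
(c → (a ∨ a)): 0.74 > 0.63, so result = 0.63
¬b: Gödel ¬ of 0.1 = 0 (operand ≠ 0)
¬b: Gödel ¬ of 0.1 = 0 (operand ≠ 0)
(c ∧ ¬b) = min(0.74, 0) = 0
(c ∧ (c ∧ ¬b)) = min(0.74, 0) = 0
(¬b ∧ (c ∧ (c ∧ ¬b))) = min(0, 0) = 0
((c → (a ∨ a)) → (¬b ∧ (c ∧ (c ∧ ¬b)))): 0.63 > 0, so result = 0
¬((c → (a ∨ a)) → (¬b ∧ (c ∧ (c ∧ ¬b)))): Gödel ¬ of 0 = 1 (operand is 0)
((¬a ∨ ((a ∧ c) ∧ ¬b)) ∧ ¬((c → (a ∨ a)) → (¬b ∧ (c ∧ (c ∧ ¬b))))) = min(0, 1) = 0
(a ∨ ((¬a ∨ ((a ∧ c) ∧ ¬b)) ∧ ¬((c → (a ∨ a)) → (¬b ∧ (c ∧ (c ∧ ¬b)))))) = max(0.63, 0) = 0.63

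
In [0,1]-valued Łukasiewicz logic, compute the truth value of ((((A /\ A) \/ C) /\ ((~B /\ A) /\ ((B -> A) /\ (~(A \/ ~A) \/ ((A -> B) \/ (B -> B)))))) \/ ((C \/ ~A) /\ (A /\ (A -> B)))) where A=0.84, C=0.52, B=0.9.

(A /\ A) = min(0.84, 0.84) = 0.84
((A /\ A) \/ C) = max(0.84, 0.52) = 0.84
~B: Łukasiewicz ¬ gives 1 − 0.9 = 0.1
(~B /\ A) = min(0.1, 0.84) = 0.1
(B -> A): min(1, 1 − 0.9 + 0.84) = 0.94
~A: Łukasiewicz ¬ gives 1 − 0.84 = 0.16
(A \/ ~A) = max(0.84, 0.16) = 0.84
~(A \/ ~A): Łukasiewicz ¬ gives 1 − 0.84 = 0.16
(A -> B): min(1, 1 − 0.84 + 0.9) = 1
(B -> B): min(1, 1 − 0.9 + 0.9) = 1
((A -> B) \/ (B -> B)) = max(1, 1) = 1
(~(A \/ ~A) \/ ((A -> B) \/ (B -> B))) = max(0.16, 1) = 1
((B -> A) /\ (~(A \/ ~A) \/ ((A -> B) \/ (B -> B)))) = min(0.94, 1) = 0.94
((~B /\ A) /\ ((B -> A) /\ (~(A \/ ~A) \/ ((A -> B) \/ (B -> B))))) = min(0.1, 0.94) = 0.1
(((A /\ A) \/ C) /\ ((~B /\ A) /\ ((B -> A) /\ (~(A \/ ~A) \/ ((A -> B) \/ (B -> B)))))) = min(0.84, 0.1) = 0.1
~A: Łukasiewicz ¬ gives 1 − 0.84 = 0.16
(C \/ ~A) = max(0.52, 0.16) = 0.52
(A -> B): min(1, 1 − 0.84 + 0.9) = 1
(A /\ (A -> B)) = min(0.84, 1) = 0.84
((C \/ ~A) /\ (A /\ (A -> B))) = min(0.52, 0.84) = 0.52
((((A /\ A) \/ C) /\ ((~B /\ A) /\ ((B -> A) /\ (~(A \/ ~A) \/ ((A -> B) \/ (B -> B)))))) \/ ((C \/ ~A) /\ (A /\ (A -> B)))) = max(0.1, 0.52) = 0.52

0.52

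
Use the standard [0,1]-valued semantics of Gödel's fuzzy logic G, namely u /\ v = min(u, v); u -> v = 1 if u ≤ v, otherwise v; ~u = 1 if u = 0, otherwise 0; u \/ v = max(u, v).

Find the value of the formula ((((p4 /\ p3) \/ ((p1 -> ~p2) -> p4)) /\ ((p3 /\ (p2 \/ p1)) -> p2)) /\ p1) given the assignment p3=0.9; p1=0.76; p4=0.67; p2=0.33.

(p4 /\ p3) = min(0.67, 0.9) = 0.67
~p2: Gödel ¬ of 0.33 = 0 (operand ≠ 0)
(p1 -> ~p2): 0.76 > 0, so result = 0
((p1 -> ~p2) -> p4): 0 ≤ 0.67, so result = 1
((p4 /\ p3) \/ ((p1 -> ~p2) -> p4)) = max(0.67, 1) = 1
(p2 \/ p1) = max(0.33, 0.76) = 0.76
(p3 /\ (p2 \/ p1)) = min(0.9, 0.76) = 0.76
((p3 /\ (p2 \/ p1)) -> p2): 0.76 > 0.33, so result = 0.33
(((p4 /\ p3) \/ ((p1 -> ~p2) -> p4)) /\ ((p3 /\ (p2 \/ p1)) -> p2)) = min(1, 0.33) = 0.33
((((p4 /\ p3) \/ ((p1 -> ~p2) -> p4)) /\ ((p3 /\ (p2 \/ p1)) -> p2)) /\ p1) = min(0.33, 0.76) = 0.33

0.33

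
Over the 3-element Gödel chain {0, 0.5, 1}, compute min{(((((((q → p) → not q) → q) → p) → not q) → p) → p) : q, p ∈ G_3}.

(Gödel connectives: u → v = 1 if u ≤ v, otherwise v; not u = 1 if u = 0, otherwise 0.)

0.50

The minimum is attained at q = 0.5, p = 0.5:
  (q → p): 0.5 ≤ 0.5, so result = 1
  not q: Gödel ¬ of 0.5 = 0 (operand ≠ 0)
  ((q → p) → not q): 1 > 0, so result = 0
  (((q → p) → not q) → q): 0 ≤ 0.5, so result = 1
  ((((q → p) → not q) → q) → p): 1 > 0.5, so result = 0.5
  not q: Gödel ¬ of 0.5 = 0 (operand ≠ 0)
  (((((q → p) → not q) → q) → p) → not q): 0.5 > 0, so result = 0
  ((((((q → p) → not q) → q) → p) → not q) → p): 0 ≤ 0.5, so result = 1
  (((((((q → p) → not q) → q) → p) → not q) → p) → p): 1 > 0.5, so result = 0.5
Checking all 9 assignments confirms none give a value below 0.50.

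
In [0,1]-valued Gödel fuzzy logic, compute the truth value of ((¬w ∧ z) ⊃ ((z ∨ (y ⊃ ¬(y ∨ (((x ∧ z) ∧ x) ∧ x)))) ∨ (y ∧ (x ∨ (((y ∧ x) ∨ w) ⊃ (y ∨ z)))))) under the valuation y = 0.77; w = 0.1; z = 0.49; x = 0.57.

¬w: Gödel ¬ of 0.1 = 0 (operand ≠ 0)
(¬w ∧ z) = min(0, 0.49) = 0
(x ∧ z) = min(0.57, 0.49) = 0.49
((x ∧ z) ∧ x) = min(0.49, 0.57) = 0.49
(((x ∧ z) ∧ x) ∧ x) = min(0.49, 0.57) = 0.49
(y ∨ (((x ∧ z) ∧ x) ∧ x)) = max(0.77, 0.49) = 0.77
¬(y ∨ (((x ∧ z) ∧ x) ∧ x)): Gödel ¬ of 0.77 = 0 (operand ≠ 0)
(y ⊃ ¬(y ∨ (((x ∧ z) ∧ x) ∧ x))): 0.77 > 0, so result = 0
(z ∨ (y ⊃ ¬(y ∨ (((x ∧ z) ∧ x) ∧ x)))) = max(0.49, 0) = 0.49
(y ∧ x) = min(0.77, 0.57) = 0.57
((y ∧ x) ∨ w) = max(0.57, 0.1) = 0.57
(y ∨ z) = max(0.77, 0.49) = 0.77
(((y ∧ x) ∨ w) ⊃ (y ∨ z)): 0.57 ≤ 0.77, so result = 1
(x ∨ (((y ∧ x) ∨ w) ⊃ (y ∨ z))) = max(0.57, 1) = 1
(y ∧ (x ∨ (((y ∧ x) ∨ w) ⊃ (y ∨ z)))) = min(0.77, 1) = 0.77
((z ∨ (y ⊃ ¬(y ∨ (((x ∧ z) ∧ x) ∧ x)))) ∨ (y ∧ (x ∨ (((y ∧ x) ∨ w) ⊃ (y ∨ z))))) = max(0.49, 0.77) = 0.77
((¬w ∧ z) ⊃ ((z ∨ (y ⊃ ¬(y ∨ (((x ∧ z) ∧ x) ∧ x)))) ∨ (y ∧ (x ∨ (((y ∧ x) ∨ w) ⊃ (y ∨ z)))))): 0 ≤ 0.77, so result = 1

1.00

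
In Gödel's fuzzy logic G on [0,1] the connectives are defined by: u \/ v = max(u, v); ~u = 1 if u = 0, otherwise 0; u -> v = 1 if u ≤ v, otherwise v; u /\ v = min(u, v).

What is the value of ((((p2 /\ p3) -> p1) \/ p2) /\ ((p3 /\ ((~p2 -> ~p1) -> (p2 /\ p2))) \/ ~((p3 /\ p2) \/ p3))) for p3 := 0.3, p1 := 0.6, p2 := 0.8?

(p2 /\ p3) = min(0.8, 0.3) = 0.3
((p2 /\ p3) -> p1): 0.3 ≤ 0.6, so result = 1
(((p2 /\ p3) -> p1) \/ p2) = max(1, 0.8) = 1
~p2: Gödel ¬ of 0.8 = 0 (operand ≠ 0)
~p1: Gödel ¬ of 0.6 = 0 (operand ≠ 0)
(~p2 -> ~p1): 0 ≤ 0, so result = 1
(p2 /\ p2) = min(0.8, 0.8) = 0.8
((~p2 -> ~p1) -> (p2 /\ p2)): 1 > 0.8, so result = 0.8
(p3 /\ ((~p2 -> ~p1) -> (p2 /\ p2))) = min(0.3, 0.8) = 0.3
(p3 /\ p2) = min(0.3, 0.8) = 0.3
((p3 /\ p2) \/ p3) = max(0.3, 0.3) = 0.3
~((p3 /\ p2) \/ p3): Gödel ¬ of 0.3 = 0 (operand ≠ 0)
((p3 /\ ((~p2 -> ~p1) -> (p2 /\ p2))) \/ ~((p3 /\ p2) \/ p3)) = max(0.3, 0) = 0.3
((((p2 /\ p3) -> p1) \/ p2) /\ ((p3 /\ ((~p2 -> ~p1) -> (p2 /\ p2))) \/ ~((p3 /\ p2) \/ p3))) = min(1, 0.3) = 0.3

0.30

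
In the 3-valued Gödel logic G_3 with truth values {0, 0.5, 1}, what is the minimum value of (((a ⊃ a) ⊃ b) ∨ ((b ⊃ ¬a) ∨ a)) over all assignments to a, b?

0.50

The minimum is attained at a = 0.5, b = 0.5:
  (a ⊃ a): 0.5 ≤ 0.5, so result = 1
  ((a ⊃ a) ⊃ b): 1 > 0.5, so result = 0.5
  ¬a: Gödel ¬ of 0.5 = 0 (operand ≠ 0)
  (b ⊃ ¬a): 0.5 > 0, so result = 0
  ((b ⊃ ¬a) ∨ a) = max(0, 0.5) = 0.5
  (((a ⊃ a) ⊃ b) ∨ ((b ⊃ ¬a) ∨ a)) = max(0.5, 0.5) = 0.5
Checking all 9 assignments confirms none give a value below 0.50.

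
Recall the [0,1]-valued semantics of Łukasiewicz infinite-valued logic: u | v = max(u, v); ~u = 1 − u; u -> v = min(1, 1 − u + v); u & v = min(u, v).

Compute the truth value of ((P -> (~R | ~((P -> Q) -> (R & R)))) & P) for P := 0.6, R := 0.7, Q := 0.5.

~R: Łukasiewicz ¬ gives 1 − 0.7 = 0.3
(P -> Q): min(1, 1 − 0.6 + 0.5) = 0.9
(R & R) = min(0.7, 0.7) = 0.7
((P -> Q) -> (R & R)): min(1, 1 − 0.9 + 0.7) = 0.8
~((P -> Q) -> (R & R)): Łukasiewicz ¬ gives 1 − 0.8 = 0.2
(~R | ~((P -> Q) -> (R & R))) = max(0.3, 0.2) = 0.3
(P -> (~R | ~((P -> Q) -> (R & R)))): min(1, 1 − 0.6 + 0.3) = 0.7
((P -> (~R | ~((P -> Q) -> (R & R)))) & P) = min(0.7, 0.6) = 0.6

0.60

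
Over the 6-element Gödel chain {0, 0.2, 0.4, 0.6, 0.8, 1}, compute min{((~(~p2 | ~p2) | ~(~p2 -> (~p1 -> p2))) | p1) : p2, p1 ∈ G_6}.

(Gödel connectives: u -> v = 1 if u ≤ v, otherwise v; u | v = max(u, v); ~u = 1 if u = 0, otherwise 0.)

The minimum is attained at p2 = 0, p1 = 0.2:
  ~p2: Gödel ¬ of 0 = 1 (operand is 0)
  ~p2: Gödel ¬ of 0 = 1 (operand is 0)
  (~p2 | ~p2) = max(1, 1) = 1
  ~(~p2 | ~p2): Gödel ¬ of 1 = 0 (operand ≠ 0)
  ~p2: Gödel ¬ of 0 = 1 (operand is 0)
  ~p1: Gödel ¬ of 0.2 = 0 (operand ≠ 0)
  (~p1 -> p2): 0 ≤ 0, so result = 1
  (~p2 -> (~p1 -> p2)): 1 ≤ 1, so result = 1
  ~(~p2 -> (~p1 -> p2)): Gödel ¬ of 1 = 0 (operand ≠ 0)
  (~(~p2 | ~p2) | ~(~p2 -> (~p1 -> p2))) = max(0, 0) = 0
  ((~(~p2 | ~p2) | ~(~p2 -> (~p1 -> p2))) | p1) = max(0, 0.2) = 0.2
Checking all 36 assignments confirms none give a value below 0.20.

0.20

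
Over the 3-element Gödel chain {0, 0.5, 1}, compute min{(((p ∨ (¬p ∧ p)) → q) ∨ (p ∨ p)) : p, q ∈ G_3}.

The minimum is attained at p = 0.5, q = 0:
  ¬p: Gödel ¬ of 0.5 = 0 (operand ≠ 0)
  (¬p ∧ p) = min(0, 0.5) = 0
  (p ∨ (¬p ∧ p)) = max(0.5, 0) = 0.5
  ((p ∨ (¬p ∧ p)) → q): 0.5 > 0, so result = 0
  (p ∨ p) = max(0.5, 0.5) = 0.5
  (((p ∨ (¬p ∧ p)) → q) ∨ (p ∨ p)) = max(0, 0.5) = 0.5
Checking all 9 assignments confirms none give a value below 0.50.

0.50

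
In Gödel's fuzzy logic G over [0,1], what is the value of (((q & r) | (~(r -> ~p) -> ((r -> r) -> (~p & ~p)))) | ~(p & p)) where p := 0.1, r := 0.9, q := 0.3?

0.30

(q & r) = min(0.3, 0.9) = 0.3
~p: Gödel ¬ of 0.1 = 0 (operand ≠ 0)
(r -> ~p): 0.9 > 0, so result = 0
~(r -> ~p): Gödel ¬ of 0 = 1 (operand is 0)
(r -> r): 0.9 ≤ 0.9, so result = 1
~p: Gödel ¬ of 0.1 = 0 (operand ≠ 0)
~p: Gödel ¬ of 0.1 = 0 (operand ≠ 0)
(~p & ~p) = min(0, 0) = 0
((r -> r) -> (~p & ~p)): 1 > 0, so result = 0
(~(r -> ~p) -> ((r -> r) -> (~p & ~p))): 1 > 0, so result = 0
((q & r) | (~(r -> ~p) -> ((r -> r) -> (~p & ~p)))) = max(0.3, 0) = 0.3
(p & p) = min(0.1, 0.1) = 0.1
~(p & p): Gödel ¬ of 0.1 = 0 (operand ≠ 0)
(((q & r) | (~(r -> ~p) -> ((r -> r) -> (~p & ~p)))) | ~(p & p)) = max(0.3, 0) = 0.3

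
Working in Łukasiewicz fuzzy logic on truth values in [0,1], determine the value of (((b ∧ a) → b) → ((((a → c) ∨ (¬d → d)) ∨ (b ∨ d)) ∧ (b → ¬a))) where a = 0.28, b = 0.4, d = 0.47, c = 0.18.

0.94

(b ∧ a) = min(0.4, 0.28) = 0.28
((b ∧ a) → b): min(1, 1 − 0.28 + 0.4) = 1
(a → c): min(1, 1 − 0.28 + 0.18) = 0.9
¬d: Łukasiewicz ¬ gives 1 − 0.47 = 0.53
(¬d → d): min(1, 1 − 0.53 + 0.47) = 0.94
((a → c) ∨ (¬d → d)) = max(0.9, 0.94) = 0.94
(b ∨ d) = max(0.4, 0.47) = 0.47
(((a → c) ∨ (¬d → d)) ∨ (b ∨ d)) = max(0.94, 0.47) = 0.94
¬a: Łukasiewicz ¬ gives 1 − 0.28 = 0.72
(b → ¬a): min(1, 1 − 0.4 + 0.72) = 1
((((a → c) ∨ (¬d → d)) ∨ (b ∨ d)) ∧ (b → ¬a)) = min(0.94, 1) = 0.94
(((b ∧ a) → b) → ((((a → c) ∨ (¬d → d)) ∨ (b ∨ d)) ∧ (b → ¬a))): min(1, 1 − 1 + 0.94) = 0.94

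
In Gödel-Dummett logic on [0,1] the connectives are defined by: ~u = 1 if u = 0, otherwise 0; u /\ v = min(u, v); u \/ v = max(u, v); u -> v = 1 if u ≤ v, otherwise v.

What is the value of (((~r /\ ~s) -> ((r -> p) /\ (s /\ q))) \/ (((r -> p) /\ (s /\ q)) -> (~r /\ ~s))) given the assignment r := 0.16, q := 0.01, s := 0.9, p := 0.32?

~r: Gödel ¬ of 0.16 = 0 (operand ≠ 0)
~s: Gödel ¬ of 0.9 = 0 (operand ≠ 0)
(~r /\ ~s) = min(0, 0) = 0
(r -> p): 0.16 ≤ 0.32, so result = 1
(s /\ q) = min(0.9, 0.01) = 0.01
((r -> p) /\ (s /\ q)) = min(1, 0.01) = 0.01
((~r /\ ~s) -> ((r -> p) /\ (s /\ q))): 0 ≤ 0.01, so result = 1
(r -> p): 0.16 ≤ 0.32, so result = 1
(s /\ q) = min(0.9, 0.01) = 0.01
((r -> p) /\ (s /\ q)) = min(1, 0.01) = 0.01
~r: Gödel ¬ of 0.16 = 0 (operand ≠ 0)
~s: Gödel ¬ of 0.9 = 0 (operand ≠ 0)
(~r /\ ~s) = min(0, 0) = 0
(((r -> p) /\ (s /\ q)) -> (~r /\ ~s)): 0.01 > 0, so result = 0
(((~r /\ ~s) -> ((r -> p) /\ (s /\ q))) \/ (((r -> p) /\ (s /\ q)) -> (~r /\ ~s))) = max(1, 0) = 1

1.00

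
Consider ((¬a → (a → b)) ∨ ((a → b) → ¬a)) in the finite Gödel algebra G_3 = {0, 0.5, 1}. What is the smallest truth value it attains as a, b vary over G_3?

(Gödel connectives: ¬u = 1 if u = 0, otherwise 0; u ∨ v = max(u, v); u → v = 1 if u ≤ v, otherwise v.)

1.00

Every assignment gives 1. For instance at a = 0, b = 0:
  ¬a: Gödel ¬ of 0 = 1 (operand is 0)
  (a → b): 0 ≤ 0, so result = 1
  (¬a → (a → b)): 1 ≤ 1, so result = 1
  (a → b): 0 ≤ 0, so result = 1
  ¬a: Gödel ¬ of 0 = 1 (operand is 0)
  ((a → b) → ¬a): 1 ≤ 1, so result = 1
  ((¬a → (a → b)) ∨ ((a → b) → ¬a)) = max(1, 1) = 1
All 9 assignments give value 1 — the formula is a G_3-tautology.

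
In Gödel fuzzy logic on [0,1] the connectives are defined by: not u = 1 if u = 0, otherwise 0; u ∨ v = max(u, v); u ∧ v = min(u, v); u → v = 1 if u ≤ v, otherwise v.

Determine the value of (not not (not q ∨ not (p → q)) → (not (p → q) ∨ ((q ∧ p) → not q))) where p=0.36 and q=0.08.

not q: Gödel ¬ of 0.08 = 0 (operand ≠ 0)
(p → q): 0.36 > 0.08, so result = 0.08
not (p → q): Gödel ¬ of 0.08 = 0 (operand ≠ 0)
(not q ∨ not (p → q)) = max(0, 0) = 0
not (not q ∨ not (p → q)): Gödel ¬ of 0 = 1 (operand is 0)
not not (not q ∨ not (p → q)): Gödel ¬ of 1 = 0 (operand ≠ 0)
(p → q): 0.36 > 0.08, so result = 0.08
not (p → q): Gödel ¬ of 0.08 = 0 (operand ≠ 0)
(q ∧ p) = min(0.08, 0.36) = 0.08
not q: Gödel ¬ of 0.08 = 0 (operand ≠ 0)
((q ∧ p) → not q): 0.08 > 0, so result = 0
(not (p → q) ∨ ((q ∧ p) → not q)) = max(0, 0) = 0
(not not (not q ∨ not (p → q)) → (not (p → q) ∨ ((q ∧ p) → not q))): 0 ≤ 0, so result = 1

1.00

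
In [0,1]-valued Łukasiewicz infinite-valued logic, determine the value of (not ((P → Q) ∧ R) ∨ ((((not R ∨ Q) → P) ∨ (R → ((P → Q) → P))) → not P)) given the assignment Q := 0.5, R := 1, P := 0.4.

(P → Q): min(1, 1 − 0.4 + 0.5) = 1
((P → Q) ∧ R) = min(1, 1) = 1
not ((P → Q) ∧ R): Łukasiewicz ¬ gives 1 − 1 = 0
not R: Łukasiewicz ¬ gives 1 − 1 = 0
(not R ∨ Q) = max(0, 0.5) = 0.5
((not R ∨ Q) → P): min(1, 1 − 0.5 + 0.4) = 0.9
(P → Q): min(1, 1 − 0.4 + 0.5) = 1
((P → Q) → P): min(1, 1 − 1 + 0.4) = 0.4
(R → ((P → Q) → P)): min(1, 1 − 1 + 0.4) = 0.4
(((not R ∨ Q) → P) ∨ (R → ((P → Q) → P))) = max(0.9, 0.4) = 0.9
not P: Łukasiewicz ¬ gives 1 − 0.4 = 0.6
((((not R ∨ Q) → P) ∨ (R → ((P → Q) → P))) → not P): min(1, 1 − 0.9 + 0.6) = 0.7
(not ((P → Q) ∧ R) ∨ ((((not R ∨ Q) → P) ∨ (R → ((P → Q) → P))) → not P)) = max(0, 0.7) = 0.7

0.70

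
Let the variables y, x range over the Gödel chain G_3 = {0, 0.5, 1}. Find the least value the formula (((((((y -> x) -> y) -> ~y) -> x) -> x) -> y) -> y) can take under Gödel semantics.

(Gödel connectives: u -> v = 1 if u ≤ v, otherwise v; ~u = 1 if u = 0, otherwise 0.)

0.50

The minimum is attained at y = 0.5, x = 0:
  (y -> x): 0.5 > 0, so result = 0
  ((y -> x) -> y): 0 ≤ 0.5, so result = 1
  ~y: Gödel ¬ of 0.5 = 0 (operand ≠ 0)
  (((y -> x) -> y) -> ~y): 1 > 0, so result = 0
  ((((y -> x) -> y) -> ~y) -> x): 0 ≤ 0, so result = 1
  (((((y -> x) -> y) -> ~y) -> x) -> x): 1 > 0, so result = 0
  ((((((y -> x) -> y) -> ~y) -> x) -> x) -> y): 0 ≤ 0.5, so result = 1
  (((((((y -> x) -> y) -> ~y) -> x) -> x) -> y) -> y): 1 > 0.5, so result = 0.5
Checking all 9 assignments confirms none give a value below 0.50.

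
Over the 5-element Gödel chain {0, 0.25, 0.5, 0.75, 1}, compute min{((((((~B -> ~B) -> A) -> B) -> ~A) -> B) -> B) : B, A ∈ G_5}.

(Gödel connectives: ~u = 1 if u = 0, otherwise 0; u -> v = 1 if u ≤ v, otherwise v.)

The minimum is attained at B = 0.25, A = 0.25:
  ~B: Gödel ¬ of 0.25 = 0 (operand ≠ 0)
  ~B: Gödel ¬ of 0.25 = 0 (operand ≠ 0)
  (~B -> ~B): 0 ≤ 0, so result = 1
  ((~B -> ~B) -> A): 1 > 0.25, so result = 0.25
  (((~B -> ~B) -> A) -> B): 0.25 ≤ 0.25, so result = 1
  ~A: Gödel ¬ of 0.25 = 0 (operand ≠ 0)
  ((((~B -> ~B) -> A) -> B) -> ~A): 1 > 0, so result = 0
  (((((~B -> ~B) -> A) -> B) -> ~A) -> B): 0 ≤ 0.25, so result = 1
  ((((((~B -> ~B) -> A) -> B) -> ~A) -> B) -> B): 1 > 0.25, so result = 0.25
Checking all 25 assignments confirms none give a value below 0.25.

0.25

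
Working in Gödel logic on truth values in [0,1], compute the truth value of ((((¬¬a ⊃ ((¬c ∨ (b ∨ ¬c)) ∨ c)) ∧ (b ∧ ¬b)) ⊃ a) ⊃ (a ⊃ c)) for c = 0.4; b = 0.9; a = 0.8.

¬a: Gödel ¬ of 0.8 = 0 (operand ≠ 0)
¬¬a: Gödel ¬ of 0 = 1 (operand is 0)
¬c: Gödel ¬ of 0.4 = 0 (operand ≠ 0)
¬c: Gödel ¬ of 0.4 = 0 (operand ≠ 0)
(b ∨ ¬c) = max(0.9, 0) = 0.9
(¬c ∨ (b ∨ ¬c)) = max(0, 0.9) = 0.9
((¬c ∨ (b ∨ ¬c)) ∨ c) = max(0.9, 0.4) = 0.9
(¬¬a ⊃ ((¬c ∨ (b ∨ ¬c)) ∨ c)): 1 > 0.9, so result = 0.9
¬b: Gödel ¬ of 0.9 = 0 (operand ≠ 0)
(b ∧ ¬b) = min(0.9, 0) = 0
((¬¬a ⊃ ((¬c ∨ (b ∨ ¬c)) ∨ c)) ∧ (b ∧ ¬b)) = min(0.9, 0) = 0
(((¬¬a ⊃ ((¬c ∨ (b ∨ ¬c)) ∨ c)) ∧ (b ∧ ¬b)) ⊃ a): 0 ≤ 0.8, so result = 1
(a ⊃ c): 0.8 > 0.4, so result = 0.4
((((¬¬a ⊃ ((¬c ∨ (b ∨ ¬c)) ∨ c)) ∧ (b ∧ ¬b)) ⊃ a) ⊃ (a ⊃ c)): 1 > 0.4, so result = 0.4

0.40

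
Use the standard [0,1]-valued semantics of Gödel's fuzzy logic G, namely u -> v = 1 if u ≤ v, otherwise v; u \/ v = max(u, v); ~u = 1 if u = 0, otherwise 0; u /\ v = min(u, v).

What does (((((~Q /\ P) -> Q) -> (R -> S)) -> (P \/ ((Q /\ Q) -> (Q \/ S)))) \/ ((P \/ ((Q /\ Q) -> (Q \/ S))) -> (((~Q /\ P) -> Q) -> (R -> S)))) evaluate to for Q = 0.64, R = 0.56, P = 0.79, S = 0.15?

~Q: Gödel ¬ of 0.64 = 0 (operand ≠ 0)
(~Q /\ P) = min(0, 0.79) = 0
((~Q /\ P) -> Q): 0 ≤ 0.64, so result = 1
(R -> S): 0.56 > 0.15, so result = 0.15
(((~Q /\ P) -> Q) -> (R -> S)): 1 > 0.15, so result = 0.15
(Q /\ Q) = min(0.64, 0.64) = 0.64
(Q \/ S) = max(0.64, 0.15) = 0.64
((Q /\ Q) -> (Q \/ S)): 0.64 ≤ 0.64, so result = 1
(P \/ ((Q /\ Q) -> (Q \/ S))) = max(0.79, 1) = 1
((((~Q /\ P) -> Q) -> (R -> S)) -> (P \/ ((Q /\ Q) -> (Q \/ S)))): 0.15 ≤ 1, so result = 1
(Q /\ Q) = min(0.64, 0.64) = 0.64
(Q \/ S) = max(0.64, 0.15) = 0.64
((Q /\ Q) -> (Q \/ S)): 0.64 ≤ 0.64, so result = 1
(P \/ ((Q /\ Q) -> (Q \/ S))) = max(0.79, 1) = 1
~Q: Gödel ¬ of 0.64 = 0 (operand ≠ 0)
(~Q /\ P) = min(0, 0.79) = 0
((~Q /\ P) -> Q): 0 ≤ 0.64, so result = 1
(R -> S): 0.56 > 0.15, so result = 0.15
(((~Q /\ P) -> Q) -> (R -> S)): 1 > 0.15, so result = 0.15
((P \/ ((Q /\ Q) -> (Q \/ S))) -> (((~Q /\ P) -> Q) -> (R -> S))): 1 > 0.15, so result = 0.15
(((((~Q /\ P) -> Q) -> (R -> S)) -> (P \/ ((Q /\ Q) -> (Q \/ S)))) \/ ((P \/ ((Q /\ Q) -> (Q \/ S))) -> (((~Q /\ P) -> Q) -> (R -> S)))) = max(1, 0.15) = 1

1.00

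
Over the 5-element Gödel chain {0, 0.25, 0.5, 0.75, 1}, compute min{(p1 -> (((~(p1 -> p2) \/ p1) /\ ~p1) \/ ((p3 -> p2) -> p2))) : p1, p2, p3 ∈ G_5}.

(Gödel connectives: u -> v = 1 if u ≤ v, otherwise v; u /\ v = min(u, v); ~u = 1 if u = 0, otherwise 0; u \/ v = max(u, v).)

The minimum is attained at p1 = 0.25, p2 = 0, p3 = 0:
  (p1 -> p2): 0.25 > 0, so result = 0
  ~(p1 -> p2): Gödel ¬ of 0 = 1 (operand is 0)
  (~(p1 -> p2) \/ p1) = max(1, 0.25) = 1
  ~p1: Gödel ¬ of 0.25 = 0 (operand ≠ 0)
  ((~(p1 -> p2) \/ p1) /\ ~p1) = min(1, 0) = 0
  (p3 -> p2): 0 ≤ 0, so result = 1
  ((p3 -> p2) -> p2): 1 > 0, so result = 0
  (((~(p1 -> p2) \/ p1) /\ ~p1) \/ ((p3 -> p2) -> p2)) = max(0, 0) = 0
  (p1 -> (((~(p1 -> p2) \/ p1) /\ ~p1) \/ ((p3 -> p2) -> p2))): 0.25 > 0, so result = 0
Checking all 125 assignments confirms none give a value below 0.00.

0.00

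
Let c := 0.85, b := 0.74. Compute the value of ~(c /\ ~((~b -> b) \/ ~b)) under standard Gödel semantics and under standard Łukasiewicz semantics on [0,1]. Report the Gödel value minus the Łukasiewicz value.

0.00

Gödel evaluation:
  ~b: Gödel ¬ of 0.74 = 0 (operand ≠ 0)
  (~b -> b): 0 ≤ 0.74, so result = 1
  ~b: Gödel ¬ of 0.74 = 0 (operand ≠ 0)
  ((~b -> b) \/ ~b) = max(1, 0) = 1
  ~((~b -> b) \/ ~b): Gödel ¬ of 1 = 0 (operand ≠ 0)
  (c /\ ~((~b -> b) \/ ~b)) = min(0.85, 0) = 0
  ~(c /\ ~((~b -> b) \/ ~b)): Gödel ¬ of 0 = 1 (operand is 0)
  Gödel value = 1
Łukasiewicz evaluation:
  ~b: Łukasiewicz ¬ gives 1 − 0.74 = 0.26
  (~b -> b): min(1, 1 − 0.26 + 0.74) = 1
  ~b: Łukasiewicz ¬ gives 1 − 0.74 = 0.26
  ((~b -> b) \/ ~b) = max(1, 0.26) = 1
  ~((~b -> b) \/ ~b): Łukasiewicz ¬ gives 1 − 1 = 0
  (c /\ ~((~b -> b) \/ ~b)) = min(0.85, 0) = 0
  ~(c /\ ~((~b -> b) \/ ~b)): Łukasiewicz ¬ gives 1 − 0 = 1
  Łukasiewicz value = 1
Difference: 1 − 1 = 0.00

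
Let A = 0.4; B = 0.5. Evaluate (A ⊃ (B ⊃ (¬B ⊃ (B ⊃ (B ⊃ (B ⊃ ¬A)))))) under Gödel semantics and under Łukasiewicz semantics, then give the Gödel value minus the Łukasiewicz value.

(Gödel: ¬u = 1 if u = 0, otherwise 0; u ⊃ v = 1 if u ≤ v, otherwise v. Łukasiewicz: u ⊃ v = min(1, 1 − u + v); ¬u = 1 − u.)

Gödel evaluation:
  ¬B: Gödel ¬ of 0.5 = 0 (operand ≠ 0)
  ¬A: Gödel ¬ of 0.4 = 0 (operand ≠ 0)
  (B ⊃ ¬A): 0.5 > 0, so result = 0
  (B ⊃ (B ⊃ ¬A)): 0.5 > 0, so result = 0
  (B ⊃ (B ⊃ (B ⊃ ¬A))): 0.5 > 0, so result = 0
  (¬B ⊃ (B ⊃ (B ⊃ (B ⊃ ¬A)))): 0 ≤ 0, so result = 1
  (B ⊃ (¬B ⊃ (B ⊃ (B ⊃ (B ⊃ ¬A))))): 0.5 ≤ 1, so result = 1
  (A ⊃ (B ⊃ (¬B ⊃ (B ⊃ (B ⊃ (B ⊃ ¬A)))))): 0.4 ≤ 1, so result = 1
  Gödel value = 1
Łukasiewicz evaluation:
  ¬B: Łukasiewicz ¬ gives 1 − 0.5 = 0.5
  ¬A: Łukasiewicz ¬ gives 1 − 0.4 = 0.6
  (B ⊃ ¬A): min(1, 1 − 0.5 + 0.6) = 1
  (B ⊃ (B ⊃ ¬A)): min(1, 1 − 0.5 + 1) = 1
  (B ⊃ (B ⊃ (B ⊃ ¬A))): min(1, 1 − 0.5 + 1) = 1
  (¬B ⊃ (B ⊃ (B ⊃ (B ⊃ ¬A)))): min(1, 1 − 0.5 + 1) = 1
  (B ⊃ (¬B ⊃ (B ⊃ (B ⊃ (B ⊃ ¬A))))): min(1, 1 − 0.5 + 1) = 1
  (A ⊃ (B ⊃ (¬B ⊃ (B ⊃ (B ⊃ (B ⊃ ¬A)))))): min(1, 1 − 0.4 + 1) = 1
  Łukasiewicz value = 1
Difference: 1 − 1 = 0.00

0.00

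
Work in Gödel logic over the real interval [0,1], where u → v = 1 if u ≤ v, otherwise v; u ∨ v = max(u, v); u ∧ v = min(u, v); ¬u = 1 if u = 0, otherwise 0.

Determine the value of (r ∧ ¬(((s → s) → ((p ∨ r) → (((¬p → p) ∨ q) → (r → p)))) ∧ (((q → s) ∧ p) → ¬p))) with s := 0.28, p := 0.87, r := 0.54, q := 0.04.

0.54

(s → s): 0.28 ≤ 0.28, so result = 1
(p ∨ r) = max(0.87, 0.54) = 0.87
¬p: Gödel ¬ of 0.87 = 0 (operand ≠ 0)
(¬p → p): 0 ≤ 0.87, so result = 1
((¬p → p) ∨ q) = max(1, 0.04) = 1
(r → p): 0.54 ≤ 0.87, so result = 1
(((¬p → p) ∨ q) → (r → p)): 1 ≤ 1, so result = 1
((p ∨ r) → (((¬p → p) ∨ q) → (r → p))): 0.87 ≤ 1, so result = 1
((s → s) → ((p ∨ r) → (((¬p → p) ∨ q) → (r → p)))): 1 ≤ 1, so result = 1
(q → s): 0.04 ≤ 0.28, so result = 1
((q → s) ∧ p) = min(1, 0.87) = 0.87
¬p: Gödel ¬ of 0.87 = 0 (operand ≠ 0)
(((q → s) ∧ p) → ¬p): 0.87 > 0, so result = 0
(((s → s) → ((p ∨ r) → (((¬p → p) ∨ q) → (r → p)))) ∧ (((q → s) ∧ p) → ¬p)) = min(1, 0) = 0
¬(((s → s) → ((p ∨ r) → (((¬p → p) ∨ q) → (r → p)))) ∧ (((q → s) ∧ p) → ¬p)): Gödel ¬ of 0 = 1 (operand is 0)
(r ∧ ¬(((s → s) → ((p ∨ r) → (((¬p → p) ∨ q) → (r → p)))) ∧ (((q → s) ∧ p) → ¬p))) = min(0.54, 1) = 0.54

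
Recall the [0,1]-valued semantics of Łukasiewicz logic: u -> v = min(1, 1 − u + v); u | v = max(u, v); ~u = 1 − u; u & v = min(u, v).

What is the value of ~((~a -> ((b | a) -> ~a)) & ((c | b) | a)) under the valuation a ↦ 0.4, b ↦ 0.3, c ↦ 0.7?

~a: Łukasiewicz ¬ gives 1 − 0.4 = 0.6
(b | a) = max(0.3, 0.4) = 0.4
~a: Łukasiewicz ¬ gives 1 − 0.4 = 0.6
((b | a) -> ~a): min(1, 1 − 0.4 + 0.6) = 1
(~a -> ((b | a) -> ~a)): min(1, 1 − 0.6 + 1) = 1
(c | b) = max(0.7, 0.3) = 0.7
((c | b) | a) = max(0.7, 0.4) = 0.7
((~a -> ((b | a) -> ~a)) & ((c | b) | a)) = min(1, 0.7) = 0.7
~((~a -> ((b | a) -> ~a)) & ((c | b) | a)): Łukasiewicz ¬ gives 1 − 0.7 = 0.3

0.30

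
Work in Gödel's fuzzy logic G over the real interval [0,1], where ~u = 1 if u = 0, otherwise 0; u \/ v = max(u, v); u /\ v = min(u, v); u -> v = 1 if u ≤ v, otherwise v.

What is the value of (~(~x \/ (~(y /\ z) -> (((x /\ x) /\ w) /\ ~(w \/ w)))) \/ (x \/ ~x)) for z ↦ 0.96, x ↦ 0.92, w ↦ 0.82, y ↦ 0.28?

~x: Gödel ¬ of 0.92 = 0 (operand ≠ 0)
(y /\ z) = min(0.28, 0.96) = 0.28
~(y /\ z): Gödel ¬ of 0.28 = 0 (operand ≠ 0)
(x /\ x) = min(0.92, 0.92) = 0.92
((x /\ x) /\ w) = min(0.92, 0.82) = 0.82
(w \/ w) = max(0.82, 0.82) = 0.82
~(w \/ w): Gödel ¬ of 0.82 = 0 (operand ≠ 0)
(((x /\ x) /\ w) /\ ~(w \/ w)) = min(0.82, 0) = 0
(~(y /\ z) -> (((x /\ x) /\ w) /\ ~(w \/ w))): 0 ≤ 0, so result = 1
(~x \/ (~(y /\ z) -> (((x /\ x) /\ w) /\ ~(w \/ w)))) = max(0, 1) = 1
~(~x \/ (~(y /\ z) -> (((x /\ x) /\ w) /\ ~(w \/ w)))): Gödel ¬ of 1 = 0 (operand ≠ 0)
~x: Gödel ¬ of 0.92 = 0 (operand ≠ 0)
(x \/ ~x) = max(0.92, 0) = 0.92
(~(~x \/ (~(y /\ z) -> (((x /\ x) /\ w) /\ ~(w \/ w)))) \/ (x \/ ~x)) = max(0, 0.92) = 0.92

0.92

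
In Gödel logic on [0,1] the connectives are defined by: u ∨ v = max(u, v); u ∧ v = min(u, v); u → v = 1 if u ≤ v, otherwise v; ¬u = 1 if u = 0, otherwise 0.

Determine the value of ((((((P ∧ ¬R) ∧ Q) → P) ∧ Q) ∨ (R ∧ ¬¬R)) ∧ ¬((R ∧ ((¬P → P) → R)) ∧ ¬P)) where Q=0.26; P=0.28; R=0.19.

0.26

¬R: Gödel ¬ of 0.19 = 0 (operand ≠ 0)
(P ∧ ¬R) = min(0.28, 0) = 0
((P ∧ ¬R) ∧ Q) = min(0, 0.26) = 0
(((P ∧ ¬R) ∧ Q) → P): 0 ≤ 0.28, so result = 1
((((P ∧ ¬R) ∧ Q) → P) ∧ Q) = min(1, 0.26) = 0.26
¬R: Gödel ¬ of 0.19 = 0 (operand ≠ 0)
¬¬R: Gödel ¬ of 0 = 1 (operand is 0)
(R ∧ ¬¬R) = min(0.19, 1) = 0.19
(((((P ∧ ¬R) ∧ Q) → P) ∧ Q) ∨ (R ∧ ¬¬R)) = max(0.26, 0.19) = 0.26
¬P: Gödel ¬ of 0.28 = 0 (operand ≠ 0)
(¬P → P): 0 ≤ 0.28, so result = 1
((¬P → P) → R): 1 > 0.19, so result = 0.19
(R ∧ ((¬P → P) → R)) = min(0.19, 0.19) = 0.19
¬P: Gödel ¬ of 0.28 = 0 (operand ≠ 0)
((R ∧ ((¬P → P) → R)) ∧ ¬P) = min(0.19, 0) = 0
¬((R ∧ ((¬P → P) → R)) ∧ ¬P): Gödel ¬ of 0 = 1 (operand is 0)
((((((P ∧ ¬R) ∧ Q) → P) ∧ Q) ∨ (R ∧ ¬¬R)) ∧ ¬((R ∧ ((¬P → P) → R)) ∧ ¬P)) = min(0.26, 1) = 0.26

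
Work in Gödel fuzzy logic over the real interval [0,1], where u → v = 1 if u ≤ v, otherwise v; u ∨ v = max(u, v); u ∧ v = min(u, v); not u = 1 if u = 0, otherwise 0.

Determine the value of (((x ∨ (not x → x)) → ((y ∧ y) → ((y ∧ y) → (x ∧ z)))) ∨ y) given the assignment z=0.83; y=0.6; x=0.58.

0.60

not x: Gödel ¬ of 0.58 = 0 (operand ≠ 0)
(not x → x): 0 ≤ 0.58, so result = 1
(x ∨ (not x → x)) = max(0.58, 1) = 1
(y ∧ y) = min(0.6, 0.6) = 0.6
(y ∧ y) = min(0.6, 0.6) = 0.6
(x ∧ z) = min(0.58, 0.83) = 0.58
((y ∧ y) → (x ∧ z)): 0.6 > 0.58, so result = 0.58
((y ∧ y) → ((y ∧ y) → (x ∧ z))): 0.6 > 0.58, so result = 0.58
((x ∨ (not x → x)) → ((y ∧ y) → ((y ∧ y) → (x ∧ z)))): 1 > 0.58, so result = 0.58
(((x ∨ (not x → x)) → ((y ∧ y) → ((y ∧ y) → (x ∧ z)))) ∨ y) = max(0.58, 0.6) = 0.6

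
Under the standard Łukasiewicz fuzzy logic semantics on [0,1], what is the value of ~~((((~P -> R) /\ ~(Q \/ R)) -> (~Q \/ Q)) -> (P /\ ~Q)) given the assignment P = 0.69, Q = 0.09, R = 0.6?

~P: Łukasiewicz ¬ gives 1 − 0.69 = 0.31
(~P -> R): min(1, 1 − 0.31 + 0.6) = 1
(Q \/ R) = max(0.09, 0.6) = 0.6
~(Q \/ R): Łukasiewicz ¬ gives 1 − 0.6 = 0.4
((~P -> R) /\ ~(Q \/ R)) = min(1, 0.4) = 0.4
~Q: Łukasiewicz ¬ gives 1 − 0.09 = 0.91
(~Q \/ Q) = max(0.91, 0.09) = 0.91
(((~P -> R) /\ ~(Q \/ R)) -> (~Q \/ Q)): min(1, 1 − 0.4 + 0.91) = 1
~Q: Łukasiewicz ¬ gives 1 − 0.09 = 0.91
(P /\ ~Q) = min(0.69, 0.91) = 0.69
((((~P -> R) /\ ~(Q \/ R)) -> (~Q \/ Q)) -> (P /\ ~Q)): min(1, 1 − 1 + 0.69) = 0.69
~((((~P -> R) /\ ~(Q \/ R)) -> (~Q \/ Q)) -> (P /\ ~Q)): Łukasiewicz ¬ gives 1 − 0.69 = 0.31
~~((((~P -> R) /\ ~(Q \/ R)) -> (~Q \/ Q)) -> (P /\ ~Q)): Łukasiewicz ¬ gives 1 − 0.31 = 0.69

0.69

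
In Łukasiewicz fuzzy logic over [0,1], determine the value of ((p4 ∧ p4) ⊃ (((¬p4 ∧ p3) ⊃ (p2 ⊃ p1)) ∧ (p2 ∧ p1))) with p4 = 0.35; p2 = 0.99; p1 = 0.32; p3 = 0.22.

(p4 ∧ p4) = min(0.35, 0.35) = 0.35
¬p4: Łukasiewicz ¬ gives 1 − 0.35 = 0.65
(¬p4 ∧ p3) = min(0.65, 0.22) = 0.22
(p2 ⊃ p1): min(1, 1 − 0.99 + 0.32) = 0.33
((¬p4 ∧ p3) ⊃ (p2 ⊃ p1)): min(1, 1 − 0.22 + 0.33) = 1
(p2 ∧ p1) = min(0.99, 0.32) = 0.32
(((¬p4 ∧ p3) ⊃ (p2 ⊃ p1)) ∧ (p2 ∧ p1)) = min(1, 0.32) = 0.32
((p4 ∧ p4) ⊃ (((¬p4 ∧ p3) ⊃ (p2 ⊃ p1)) ∧ (p2 ∧ p1))): min(1, 1 − 0.35 + 0.32) = 0.97

0.97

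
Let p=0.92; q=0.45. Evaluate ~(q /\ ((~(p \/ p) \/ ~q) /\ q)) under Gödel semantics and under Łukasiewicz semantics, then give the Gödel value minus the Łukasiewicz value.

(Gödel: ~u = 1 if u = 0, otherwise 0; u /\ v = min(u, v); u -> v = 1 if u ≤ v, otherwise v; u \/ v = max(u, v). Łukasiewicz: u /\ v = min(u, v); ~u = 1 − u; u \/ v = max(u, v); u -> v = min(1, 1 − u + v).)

0.45

Gödel evaluation:
  (p \/ p) = max(0.92, 0.92) = 0.92
  ~(p \/ p): Gödel ¬ of 0.92 = 0 (operand ≠ 0)
  ~q: Gödel ¬ of 0.45 = 0 (operand ≠ 0)
  (~(p \/ p) \/ ~q) = max(0, 0) = 0
  ((~(p \/ p) \/ ~q) /\ q) = min(0, 0.45) = 0
  (q /\ ((~(p \/ p) \/ ~q) /\ q)) = min(0.45, 0) = 0
  ~(q /\ ((~(p \/ p) \/ ~q) /\ q)): Gödel ¬ of 0 = 1 (operand is 0)
  Gödel value = 1
Łukasiewicz evaluation:
  (p \/ p) = max(0.92, 0.92) = 0.92
  ~(p \/ p): Łukasiewicz ¬ gives 1 − 0.92 = 0.08
  ~q: Łukasiewicz ¬ gives 1 − 0.45 = 0.55
  (~(p \/ p) \/ ~q) = max(0.08, 0.55) = 0.55
  ((~(p \/ p) \/ ~q) /\ q) = min(0.55, 0.45) = 0.45
  (q /\ ((~(p \/ p) \/ ~q) /\ q)) = min(0.45, 0.45) = 0.45
  ~(q /\ ((~(p \/ p) \/ ~q) /\ q)): Łukasiewicz ¬ gives 1 − 0.45 = 0.55
  Łukasiewicz value = 0.55
Difference: 1 − 0.55 = 0.45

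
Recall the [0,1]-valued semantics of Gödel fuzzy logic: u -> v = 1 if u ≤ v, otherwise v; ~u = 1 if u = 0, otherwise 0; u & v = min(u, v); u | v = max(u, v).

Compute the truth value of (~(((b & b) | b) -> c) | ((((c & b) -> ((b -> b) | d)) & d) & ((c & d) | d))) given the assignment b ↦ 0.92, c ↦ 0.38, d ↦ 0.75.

0.75

(b & b) = min(0.92, 0.92) = 0.92
((b & b) | b) = max(0.92, 0.92) = 0.92
(((b & b) | b) -> c): 0.92 > 0.38, so result = 0.38
~(((b & b) | b) -> c): Gödel ¬ of 0.38 = 0 (operand ≠ 0)
(c & b) = min(0.38, 0.92) = 0.38
(b -> b): 0.92 ≤ 0.92, so result = 1
((b -> b) | d) = max(1, 0.75) = 1
((c & b) -> ((b -> b) | d)): 0.38 ≤ 1, so result = 1
(((c & b) -> ((b -> b) | d)) & d) = min(1, 0.75) = 0.75
(c & d) = min(0.38, 0.75) = 0.38
((c & d) | d) = max(0.38, 0.75) = 0.75
((((c & b) -> ((b -> b) | d)) & d) & ((c & d) | d)) = min(0.75, 0.75) = 0.75
(~(((b & b) | b) -> c) | ((((c & b) -> ((b -> b) | d)) & d) & ((c & d) | d))) = max(0, 0.75) = 0.75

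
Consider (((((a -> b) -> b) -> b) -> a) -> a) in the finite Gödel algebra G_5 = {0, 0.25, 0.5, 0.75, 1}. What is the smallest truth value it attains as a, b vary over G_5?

0.25

The minimum is attained at a = 0.25, b = 0:
  (a -> b): 0.25 > 0, so result = 0
  ((a -> b) -> b): 0 ≤ 0, so result = 1
  (((a -> b) -> b) -> b): 1 > 0, so result = 0
  ((((a -> b) -> b) -> b) -> a): 0 ≤ 0.25, so result = 1
  (((((a -> b) -> b) -> b) -> a) -> a): 1 > 0.25, so result = 0.25
Checking all 25 assignments confirms none give a value below 0.25.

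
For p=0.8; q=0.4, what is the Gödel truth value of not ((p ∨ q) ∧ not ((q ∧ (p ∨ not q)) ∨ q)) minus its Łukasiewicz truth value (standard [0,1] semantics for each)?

0.60

Gödel evaluation:
  (p ∨ q) = max(0.8, 0.4) = 0.8
  not q: Gödel ¬ of 0.4 = 0 (operand ≠ 0)
  (p ∨ not q) = max(0.8, 0) = 0.8
  (q ∧ (p ∨ not q)) = min(0.4, 0.8) = 0.4
  ((q ∧ (p ∨ not q)) ∨ q) = max(0.4, 0.4) = 0.4
  not ((q ∧ (p ∨ not q)) ∨ q): Gödel ¬ of 0.4 = 0 (operand ≠ 0)
  ((p ∨ q) ∧ not ((q ∧ (p ∨ not q)) ∨ q)) = min(0.8, 0) = 0
  not ((p ∨ q) ∧ not ((q ∧ (p ∨ not q)) ∨ q)): Gödel ¬ of 0 = 1 (operand is 0)
  Gödel value = 1
Łukasiewicz evaluation:
  (p ∨ q) = max(0.8, 0.4) = 0.8
  not q: Łukasiewicz ¬ gives 1 − 0.4 = 0.6
  (p ∨ not q) = max(0.8, 0.6) = 0.8
  (q ∧ (p ∨ not q)) = min(0.4, 0.8) = 0.4
  ((q ∧ (p ∨ not q)) ∨ q) = max(0.4, 0.4) = 0.4
  not ((q ∧ (p ∨ not q)) ∨ q): Łukasiewicz ¬ gives 1 − 0.4 = 0.6
  ((p ∨ q) ∧ not ((q ∧ (p ∨ not q)) ∨ q)) = min(0.8, 0.6) = 0.6
  not ((p ∨ q) ∧ not ((q ∧ (p ∨ not q)) ∨ q)): Łukasiewicz ¬ gives 1 − 0.6 = 0.4
  Łukasiewicz value = 0.4
Difference: 1 − 0.4 = 0.60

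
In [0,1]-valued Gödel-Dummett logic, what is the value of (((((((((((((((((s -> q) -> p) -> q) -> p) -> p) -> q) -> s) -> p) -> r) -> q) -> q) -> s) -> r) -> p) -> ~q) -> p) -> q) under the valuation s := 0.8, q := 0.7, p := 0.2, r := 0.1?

0.70

(s -> q): 0.8 > 0.7, so result = 0.7
((s -> q) -> p): 0.7 > 0.2, so result = 0.2
(((s -> q) -> p) -> q): 0.2 ≤ 0.7, so result = 1
((((s -> q) -> p) -> q) -> p): 1 > 0.2, so result = 0.2
(((((s -> q) -> p) -> q) -> p) -> p): 0.2 ≤ 0.2, so result = 1
((((((s -> q) -> p) -> q) -> p) -> p) -> q): 1 > 0.7, so result = 0.7
(((((((s -> q) -> p) -> q) -> p) -> p) -> q) -> s): 0.7 ≤ 0.8, so result = 1
((((((((s -> q) -> p) -> q) -> p) -> p) -> q) -> s) -> p): 1 > 0.2, so result = 0.2
(((((((((s -> q) -> p) -> q) -> p) -> p) -> q) -> s) -> p) -> r): 0.2 > 0.1, so result = 0.1
((((((((((s -> q) -> p) -> q) -> p) -> p) -> q) -> s) -> p) -> r) -> q): 0.1 ≤ 0.7, so result = 1
(((((((((((s -> q) -> p) -> q) -> p) -> p) -> q) -> s) -> p) -> r) -> q) -> q): 1 > 0.7, so result = 0.7
((((((((((((s -> q) -> p) -> q) -> p) -> p) -> q) -> s) -> p) -> r) -> q) -> q) -> s): 0.7 ≤ 0.8, so result = 1
(((((((((((((s -> q) -> p) -> q) -> p) -> p) -> q) -> s) -> p) -> r) -> q) -> q) -> s) -> r): 1 > 0.1, so result = 0.1
((((((((((((((s -> q) -> p) -> q) -> p) -> p) -> q) -> s) -> p) -> r) -> q) -> q) -> s) -> r) -> p): 0.1 ≤ 0.2, so result = 1
~q: Gödel ¬ of 0.7 = 0 (operand ≠ 0)
(((((((((((((((s -> q) -> p) -> q) -> p) -> p) -> q) -> s) -> p) -> r) -> q) -> q) -> s) -> r) -> p) -> ~q): 1 > 0, so result = 0
((((((((((((((((s -> q) -> p) -> q) -> p) -> p) -> q) -> s) -> p) -> r) -> q) -> q) -> s) -> r) -> p) -> ~q) -> p): 0 ≤ 0.2, so result = 1
(((((((((((((((((s -> q) -> p) -> q) -> p) -> p) -> q) -> s) -> p) -> r) -> q) -> q) -> s) -> r) -> p) -> ~q) -> p) -> q): 1 > 0.7, so result = 0.7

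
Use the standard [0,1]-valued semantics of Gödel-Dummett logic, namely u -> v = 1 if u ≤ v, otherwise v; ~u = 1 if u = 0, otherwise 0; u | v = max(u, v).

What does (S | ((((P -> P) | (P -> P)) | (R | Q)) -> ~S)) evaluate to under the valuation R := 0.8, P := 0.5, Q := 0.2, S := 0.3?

0.30

(P -> P): 0.5 ≤ 0.5, so result = 1
(P -> P): 0.5 ≤ 0.5, so result = 1
((P -> P) | (P -> P)) = max(1, 1) = 1
(R | Q) = max(0.8, 0.2) = 0.8
(((P -> P) | (P -> P)) | (R | Q)) = max(1, 0.8) = 1
~S: Gödel ¬ of 0.3 = 0 (operand ≠ 0)
((((P -> P) | (P -> P)) | (R | Q)) -> ~S): 1 > 0, so result = 0
(S | ((((P -> P) | (P -> P)) | (R | Q)) -> ~S)) = max(0.3, 0) = 0.3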